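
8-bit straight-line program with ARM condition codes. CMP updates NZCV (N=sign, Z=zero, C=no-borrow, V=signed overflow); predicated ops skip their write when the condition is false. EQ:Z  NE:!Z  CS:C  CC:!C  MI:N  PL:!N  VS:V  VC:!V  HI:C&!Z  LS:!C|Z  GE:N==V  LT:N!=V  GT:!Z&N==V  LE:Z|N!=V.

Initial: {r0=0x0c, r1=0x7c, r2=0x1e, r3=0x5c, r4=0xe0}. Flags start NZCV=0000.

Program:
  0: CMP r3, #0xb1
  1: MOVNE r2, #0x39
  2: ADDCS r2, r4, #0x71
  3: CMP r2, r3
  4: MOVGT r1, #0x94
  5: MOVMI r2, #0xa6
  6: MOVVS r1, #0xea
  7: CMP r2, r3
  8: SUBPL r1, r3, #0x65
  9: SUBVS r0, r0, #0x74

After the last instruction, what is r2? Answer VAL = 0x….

VAL = 0xa6

0: ✓ CMP  NZCV=1001
1: ✓ MOVNE  r2←0x39
2: · ADDCS
3: ✓ CMP  NZCV=1000
4: · MOVGT
5: ✓ MOVMI  r2←0xa6
6: · MOVVS
7: ✓ CMP  NZCV=0011
8: ✓ SUBPL  r1←0xf7
9: ✓ SUBVS  r0←0x98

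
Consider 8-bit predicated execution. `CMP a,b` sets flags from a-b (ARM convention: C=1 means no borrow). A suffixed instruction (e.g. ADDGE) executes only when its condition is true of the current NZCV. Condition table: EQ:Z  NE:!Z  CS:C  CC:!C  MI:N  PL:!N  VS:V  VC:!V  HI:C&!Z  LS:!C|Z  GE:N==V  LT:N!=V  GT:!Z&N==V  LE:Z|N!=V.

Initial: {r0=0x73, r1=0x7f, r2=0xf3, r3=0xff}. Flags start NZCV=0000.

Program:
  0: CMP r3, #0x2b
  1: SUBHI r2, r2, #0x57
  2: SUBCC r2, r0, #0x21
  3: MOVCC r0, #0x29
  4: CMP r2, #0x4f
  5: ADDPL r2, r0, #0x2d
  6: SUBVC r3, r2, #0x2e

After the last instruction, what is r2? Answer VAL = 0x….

VAL = 0xa0

[0] flags=1010 → (cmp)
[1] flags=1010 HI?T → r2=0x9c
[2] flags=1010 CC?F → skip
[3] flags=1010 CC?F → skip
[4] flags=0011 → (cmp)
[5] flags=0011 PL?T → r2=0xa0
[6] flags=0011 VC?F → skip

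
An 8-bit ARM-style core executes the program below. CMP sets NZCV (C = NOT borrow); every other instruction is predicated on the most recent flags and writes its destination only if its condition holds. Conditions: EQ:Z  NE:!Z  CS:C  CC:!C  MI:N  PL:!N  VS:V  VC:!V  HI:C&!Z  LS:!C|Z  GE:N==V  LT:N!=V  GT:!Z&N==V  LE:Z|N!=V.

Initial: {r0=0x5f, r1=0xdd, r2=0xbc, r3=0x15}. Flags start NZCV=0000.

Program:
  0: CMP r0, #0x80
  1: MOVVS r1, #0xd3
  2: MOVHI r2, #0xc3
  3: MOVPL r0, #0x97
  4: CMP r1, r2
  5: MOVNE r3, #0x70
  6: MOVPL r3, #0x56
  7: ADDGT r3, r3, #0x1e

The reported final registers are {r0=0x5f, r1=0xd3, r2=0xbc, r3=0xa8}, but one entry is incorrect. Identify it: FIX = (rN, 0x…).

FIX = (r3, 0x74)

0: ✓ CMP  NZCV=1001
1: ✓ MOVVS  r1←0xd3
2: · MOVHI
3: · MOVPL
4: ✓ CMP  NZCV=0010
5: ✓ MOVNE  r3←0x70
6: ✓ MOVPL  r3←0x56
7: ✓ ADDGT  r3←0x74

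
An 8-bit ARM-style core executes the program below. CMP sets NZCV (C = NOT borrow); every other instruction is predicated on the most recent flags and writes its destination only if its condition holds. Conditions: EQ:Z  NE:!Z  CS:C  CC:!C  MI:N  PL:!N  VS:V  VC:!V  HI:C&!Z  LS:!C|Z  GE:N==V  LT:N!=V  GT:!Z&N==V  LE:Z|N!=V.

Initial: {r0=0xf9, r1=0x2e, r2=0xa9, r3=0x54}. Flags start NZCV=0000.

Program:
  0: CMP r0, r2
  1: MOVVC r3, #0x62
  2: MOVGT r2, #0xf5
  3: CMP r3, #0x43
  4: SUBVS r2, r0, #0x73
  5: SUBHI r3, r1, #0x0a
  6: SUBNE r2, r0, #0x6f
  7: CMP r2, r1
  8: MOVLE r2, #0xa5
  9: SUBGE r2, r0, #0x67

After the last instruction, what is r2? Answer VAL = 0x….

[0] flags=0010 → (cmp)
[1] flags=0010 VC?T → r3=0x62
[2] flags=0010 GT?T → r2=0xf5
[3] flags=0010 → (cmp)
[4] flags=0010 VS?F → skip
[5] flags=0010 HI?T → r3=0x24
[6] flags=0010 NE?T → r2=0x8a
[7] flags=0011 → (cmp)
[8] flags=0011 LE?T → r2=0xa5
[9] flags=0011 GE?F → skip

VAL = 0xa5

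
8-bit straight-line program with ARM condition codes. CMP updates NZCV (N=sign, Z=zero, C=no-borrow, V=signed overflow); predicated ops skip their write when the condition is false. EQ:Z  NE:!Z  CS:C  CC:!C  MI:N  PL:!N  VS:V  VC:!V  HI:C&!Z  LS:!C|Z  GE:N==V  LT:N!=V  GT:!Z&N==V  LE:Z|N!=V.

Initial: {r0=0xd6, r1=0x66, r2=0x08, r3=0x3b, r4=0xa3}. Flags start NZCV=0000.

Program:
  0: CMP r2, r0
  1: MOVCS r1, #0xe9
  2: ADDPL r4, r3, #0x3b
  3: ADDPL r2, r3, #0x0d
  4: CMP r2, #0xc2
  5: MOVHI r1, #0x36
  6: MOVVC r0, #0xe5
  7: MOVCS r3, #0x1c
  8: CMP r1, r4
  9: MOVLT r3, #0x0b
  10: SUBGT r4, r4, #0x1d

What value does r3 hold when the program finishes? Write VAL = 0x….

VAL = 0x0b

0: ✓ CMP  NZCV=0000
1: · MOVCS
2: ✓ ADDPL  r4←0x76
3: ✓ ADDPL  r2←0x48
4: ✓ CMP  NZCV=1001
5: · MOVHI
6: · MOVVC
7: · MOVCS
8: ✓ CMP  NZCV=1000
9: ✓ MOVLT  r3←0x0b
10: · SUBGT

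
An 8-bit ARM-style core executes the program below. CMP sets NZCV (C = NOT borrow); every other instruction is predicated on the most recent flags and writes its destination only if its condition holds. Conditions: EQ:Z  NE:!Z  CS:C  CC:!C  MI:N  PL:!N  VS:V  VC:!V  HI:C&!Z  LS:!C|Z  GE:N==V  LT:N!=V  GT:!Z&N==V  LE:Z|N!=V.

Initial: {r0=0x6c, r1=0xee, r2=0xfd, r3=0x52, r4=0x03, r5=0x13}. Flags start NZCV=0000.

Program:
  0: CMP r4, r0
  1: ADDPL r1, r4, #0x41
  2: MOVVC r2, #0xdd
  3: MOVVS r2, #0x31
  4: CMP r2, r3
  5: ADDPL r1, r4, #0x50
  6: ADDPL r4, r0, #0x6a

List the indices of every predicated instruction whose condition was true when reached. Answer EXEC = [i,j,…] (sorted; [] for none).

EXEC = [2]

0: ✓ CMP  NZCV=1000
1: · ADDPL
2: ✓ MOVVC  r2←0xdd
3: · MOVVS
4: ✓ CMP  NZCV=1010
5: · ADDPL
6: · ADDPL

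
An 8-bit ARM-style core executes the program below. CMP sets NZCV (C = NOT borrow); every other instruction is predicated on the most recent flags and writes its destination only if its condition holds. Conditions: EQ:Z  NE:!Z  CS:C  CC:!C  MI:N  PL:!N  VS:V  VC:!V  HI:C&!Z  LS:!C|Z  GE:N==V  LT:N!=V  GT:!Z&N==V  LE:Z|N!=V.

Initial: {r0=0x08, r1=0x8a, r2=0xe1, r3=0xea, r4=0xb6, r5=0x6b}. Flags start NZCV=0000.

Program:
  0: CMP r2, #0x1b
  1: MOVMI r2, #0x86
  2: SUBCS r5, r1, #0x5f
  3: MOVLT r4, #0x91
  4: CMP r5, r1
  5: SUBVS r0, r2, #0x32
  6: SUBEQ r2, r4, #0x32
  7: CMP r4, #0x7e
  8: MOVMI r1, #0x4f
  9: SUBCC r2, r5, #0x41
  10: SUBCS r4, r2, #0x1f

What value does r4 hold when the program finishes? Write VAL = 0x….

VAL = 0x67

0: ✓ CMP  NZCV=1010
1: ✓ MOVMI  r2←0x86
2: ✓ SUBCS  r5←0x2b
3: ✓ MOVLT  r4←0x91
4: ✓ CMP  NZCV=1001
5: ✓ SUBVS  r0←0x54
6: · SUBEQ
7: ✓ CMP  NZCV=0011
8: · MOVMI
9: · SUBCC
10: ✓ SUBCS  r4←0x67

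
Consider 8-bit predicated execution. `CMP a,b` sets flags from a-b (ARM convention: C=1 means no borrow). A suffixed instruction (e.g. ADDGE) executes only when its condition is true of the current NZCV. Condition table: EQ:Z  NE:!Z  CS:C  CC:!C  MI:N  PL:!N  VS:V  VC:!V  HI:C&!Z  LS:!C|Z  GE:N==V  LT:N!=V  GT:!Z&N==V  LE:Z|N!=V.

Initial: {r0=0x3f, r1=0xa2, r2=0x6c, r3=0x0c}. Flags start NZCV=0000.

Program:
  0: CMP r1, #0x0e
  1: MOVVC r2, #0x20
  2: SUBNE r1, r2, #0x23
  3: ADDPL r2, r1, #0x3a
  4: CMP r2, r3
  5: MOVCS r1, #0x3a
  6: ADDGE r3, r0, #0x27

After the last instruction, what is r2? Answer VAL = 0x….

VAL = 0x20

0: ✓ CMP  NZCV=1010
1: ✓ MOVVC  r2←0x20
2: ✓ SUBNE  r1←0xfd
3: · ADDPL
4: ✓ CMP  NZCV=0010
5: ✓ MOVCS  r1←0x3a
6: ✓ ADDGE  r3←0x66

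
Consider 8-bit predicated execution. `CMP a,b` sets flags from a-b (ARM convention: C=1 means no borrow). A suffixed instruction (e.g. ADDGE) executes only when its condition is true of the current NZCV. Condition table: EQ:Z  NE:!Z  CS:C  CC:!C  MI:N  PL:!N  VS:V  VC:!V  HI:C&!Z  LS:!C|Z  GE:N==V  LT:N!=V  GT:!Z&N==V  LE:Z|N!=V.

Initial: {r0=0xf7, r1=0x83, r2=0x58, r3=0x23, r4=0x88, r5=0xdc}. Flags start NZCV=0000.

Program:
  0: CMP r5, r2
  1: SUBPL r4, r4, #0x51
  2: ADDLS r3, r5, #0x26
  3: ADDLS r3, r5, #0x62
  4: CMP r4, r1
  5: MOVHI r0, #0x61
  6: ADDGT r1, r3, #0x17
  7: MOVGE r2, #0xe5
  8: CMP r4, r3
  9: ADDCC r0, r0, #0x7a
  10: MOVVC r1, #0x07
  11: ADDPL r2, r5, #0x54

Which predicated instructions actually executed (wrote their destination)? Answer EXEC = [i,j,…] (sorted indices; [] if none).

EXEC = [5,6,7,11]

0: ✓ CMP  NZCV=1010
1: · SUBPL
2: · ADDLS
3: · ADDLS
4: ✓ CMP  NZCV=0010
5: ✓ MOVHI  r0←0x61
6: ✓ ADDGT  r1←0x3a
7: ✓ MOVGE  r2←0xe5
8: ✓ CMP  NZCV=0011
9: · ADDCC
10: · MOVVC
11: ✓ ADDPL  r2←0x30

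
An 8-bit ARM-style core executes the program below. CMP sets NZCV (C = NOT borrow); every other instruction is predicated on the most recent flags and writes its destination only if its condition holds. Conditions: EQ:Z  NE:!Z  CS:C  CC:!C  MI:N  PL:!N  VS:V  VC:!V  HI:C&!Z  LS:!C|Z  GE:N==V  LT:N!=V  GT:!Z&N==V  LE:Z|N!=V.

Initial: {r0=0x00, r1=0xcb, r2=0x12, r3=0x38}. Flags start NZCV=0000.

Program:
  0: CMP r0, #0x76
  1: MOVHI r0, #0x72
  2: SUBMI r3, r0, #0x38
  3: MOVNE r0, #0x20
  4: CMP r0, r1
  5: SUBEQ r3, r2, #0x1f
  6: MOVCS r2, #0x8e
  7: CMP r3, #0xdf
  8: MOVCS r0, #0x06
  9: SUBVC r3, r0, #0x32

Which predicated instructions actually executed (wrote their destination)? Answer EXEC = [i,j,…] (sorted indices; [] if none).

[0] flags=1000 → (cmp)
[1] flags=1000 HI?F → skip
[2] flags=1000 MI?T → r3=0xc8
[3] flags=1000 NE?T → r0=0x20
[4] flags=0000 → (cmp)
[5] flags=0000 EQ?F → skip
[6] flags=0000 CS?F → skip
[7] flags=1000 → (cmp)
[8] flags=1000 CS?F → skip
[9] flags=1000 VC?T → r3=0xee

EXEC = [2,3,9]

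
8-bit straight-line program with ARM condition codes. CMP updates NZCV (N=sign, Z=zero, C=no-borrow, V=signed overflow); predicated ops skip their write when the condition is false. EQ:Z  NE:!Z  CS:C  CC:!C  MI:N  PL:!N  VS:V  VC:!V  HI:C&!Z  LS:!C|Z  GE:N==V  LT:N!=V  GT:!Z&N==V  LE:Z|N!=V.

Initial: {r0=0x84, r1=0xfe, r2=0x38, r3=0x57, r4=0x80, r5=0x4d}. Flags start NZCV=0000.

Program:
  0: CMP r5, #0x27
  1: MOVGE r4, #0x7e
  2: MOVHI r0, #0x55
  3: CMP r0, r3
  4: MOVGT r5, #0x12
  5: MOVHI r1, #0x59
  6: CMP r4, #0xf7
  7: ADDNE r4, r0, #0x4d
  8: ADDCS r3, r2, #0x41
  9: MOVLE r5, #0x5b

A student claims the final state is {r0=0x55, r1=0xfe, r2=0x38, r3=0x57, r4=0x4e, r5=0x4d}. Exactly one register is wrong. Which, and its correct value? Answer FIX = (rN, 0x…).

[0] flags=0010 → (cmp)
[1] flags=0010 GE?T → r4=0x7e
[2] flags=0010 HI?T → r0=0x55
[3] flags=1000 → (cmp)
[4] flags=1000 GT?F → skip
[5] flags=1000 HI?F → skip
[6] flags=1001 → (cmp)
[7] flags=1001 NE?T → r4=0xa2
[8] flags=1001 CS?F → skip
[9] flags=1001 LE?F → skip

FIX = (r4, 0xa2)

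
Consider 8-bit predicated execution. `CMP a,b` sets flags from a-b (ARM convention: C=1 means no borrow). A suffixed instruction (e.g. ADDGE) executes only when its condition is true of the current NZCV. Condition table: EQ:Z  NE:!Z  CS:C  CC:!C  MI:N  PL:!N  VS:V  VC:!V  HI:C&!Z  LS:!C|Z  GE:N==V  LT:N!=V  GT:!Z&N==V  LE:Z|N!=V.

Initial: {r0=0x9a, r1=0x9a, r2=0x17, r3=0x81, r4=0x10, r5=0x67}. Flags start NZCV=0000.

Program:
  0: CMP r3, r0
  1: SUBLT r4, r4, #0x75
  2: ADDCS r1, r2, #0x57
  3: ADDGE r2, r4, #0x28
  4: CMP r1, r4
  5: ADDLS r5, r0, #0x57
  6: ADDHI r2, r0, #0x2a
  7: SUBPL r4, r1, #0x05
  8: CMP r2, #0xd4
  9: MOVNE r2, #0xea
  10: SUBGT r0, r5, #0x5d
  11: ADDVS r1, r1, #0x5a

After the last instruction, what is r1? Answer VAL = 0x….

[0] flags=1000 → (cmp)
[1] flags=1000 LT?T → r4=0x9b
[2] flags=1000 CS?F → skip
[3] flags=1000 GE?F → skip
[4] flags=1000 → (cmp)
[5] flags=1000 LS?T → r5=0xf1
[6] flags=1000 HI?F → skip
[7] flags=1000 PL?F → skip
[8] flags=0000 → (cmp)
[9] flags=0000 NE?T → r2=0xea
[10] flags=0000 GT?T → r0=0x94
[11] flags=0000 VS?F → skip

VAL = 0x9a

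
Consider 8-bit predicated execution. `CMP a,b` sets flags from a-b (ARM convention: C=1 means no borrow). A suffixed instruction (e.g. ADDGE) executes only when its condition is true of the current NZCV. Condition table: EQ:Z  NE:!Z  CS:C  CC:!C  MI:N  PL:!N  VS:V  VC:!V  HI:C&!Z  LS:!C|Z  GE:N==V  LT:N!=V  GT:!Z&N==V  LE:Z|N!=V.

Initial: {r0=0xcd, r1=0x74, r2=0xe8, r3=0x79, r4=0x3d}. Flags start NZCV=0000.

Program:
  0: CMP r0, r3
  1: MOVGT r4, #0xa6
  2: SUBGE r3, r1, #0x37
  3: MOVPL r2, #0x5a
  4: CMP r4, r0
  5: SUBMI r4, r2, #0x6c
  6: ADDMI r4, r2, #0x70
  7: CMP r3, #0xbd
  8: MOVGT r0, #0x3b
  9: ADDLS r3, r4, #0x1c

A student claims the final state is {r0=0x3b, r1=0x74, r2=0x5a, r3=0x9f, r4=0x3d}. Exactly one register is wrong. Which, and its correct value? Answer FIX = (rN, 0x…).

FIX = (r3, 0x59)

0: ✓ CMP  NZCV=0011
1: · MOVGT
2: · SUBGE
3: ✓ MOVPL  r2←0x5a
4: ✓ CMP  NZCV=0000
5: · SUBMI
6: · ADDMI
7: ✓ CMP  NZCV=1001
8: ✓ MOVGT  r0←0x3b
9: ✓ ADDLS  r3←0x59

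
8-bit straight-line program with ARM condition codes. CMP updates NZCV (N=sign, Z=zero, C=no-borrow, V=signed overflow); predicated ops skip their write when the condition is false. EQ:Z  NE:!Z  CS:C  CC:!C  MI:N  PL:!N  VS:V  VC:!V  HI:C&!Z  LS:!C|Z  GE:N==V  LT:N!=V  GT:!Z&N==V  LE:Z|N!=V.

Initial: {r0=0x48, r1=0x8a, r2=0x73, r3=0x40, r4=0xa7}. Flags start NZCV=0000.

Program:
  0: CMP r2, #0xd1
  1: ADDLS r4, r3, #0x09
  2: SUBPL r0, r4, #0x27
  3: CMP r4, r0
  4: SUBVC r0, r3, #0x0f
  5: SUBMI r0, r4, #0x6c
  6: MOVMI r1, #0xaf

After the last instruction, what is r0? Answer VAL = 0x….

VAL = 0x31

[0] flags=1001 → (cmp)
[1] flags=1001 LS?T → r4=0x49
[2] flags=1001 PL?F → skip
[3] flags=0010 → (cmp)
[4] flags=0010 VC?T → r0=0x31
[5] flags=0010 MI?F → skip
[6] flags=0010 MI?F → skip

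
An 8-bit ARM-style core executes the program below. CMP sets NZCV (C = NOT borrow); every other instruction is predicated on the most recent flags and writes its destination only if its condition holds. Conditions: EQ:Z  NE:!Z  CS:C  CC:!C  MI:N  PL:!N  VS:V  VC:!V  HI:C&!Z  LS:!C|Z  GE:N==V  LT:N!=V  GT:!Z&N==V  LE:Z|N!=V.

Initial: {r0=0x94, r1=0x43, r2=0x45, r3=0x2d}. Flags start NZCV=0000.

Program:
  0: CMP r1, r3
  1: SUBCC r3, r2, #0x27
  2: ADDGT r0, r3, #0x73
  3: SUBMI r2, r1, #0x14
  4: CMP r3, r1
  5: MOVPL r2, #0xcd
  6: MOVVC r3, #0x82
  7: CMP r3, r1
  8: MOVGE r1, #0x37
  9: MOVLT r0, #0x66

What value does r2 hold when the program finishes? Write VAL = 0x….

[0] flags=0010 → (cmp)
[1] flags=0010 CC?F → skip
[2] flags=0010 GT?T → r0=0xa0
[3] flags=0010 MI?F → skip
[4] flags=1000 → (cmp)
[5] flags=1000 PL?F → skip
[6] flags=1000 VC?T → r3=0x82
[7] flags=0011 → (cmp)
[8] flags=0011 GE?F → skip
[9] flags=0011 LT?T → r0=0x66

VAL = 0x45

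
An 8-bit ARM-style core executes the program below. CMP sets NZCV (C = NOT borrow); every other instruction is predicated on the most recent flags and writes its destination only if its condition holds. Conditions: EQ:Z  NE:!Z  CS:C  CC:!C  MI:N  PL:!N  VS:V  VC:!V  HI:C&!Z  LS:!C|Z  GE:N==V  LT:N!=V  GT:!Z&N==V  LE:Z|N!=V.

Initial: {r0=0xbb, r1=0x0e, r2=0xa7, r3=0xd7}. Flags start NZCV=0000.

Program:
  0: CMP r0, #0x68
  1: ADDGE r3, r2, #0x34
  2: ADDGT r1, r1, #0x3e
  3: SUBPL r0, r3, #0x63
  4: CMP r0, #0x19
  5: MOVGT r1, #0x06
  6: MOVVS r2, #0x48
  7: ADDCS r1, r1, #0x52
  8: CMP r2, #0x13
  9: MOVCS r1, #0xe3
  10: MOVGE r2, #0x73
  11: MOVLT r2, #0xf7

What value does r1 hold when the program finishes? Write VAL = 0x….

0: ✓ CMP  NZCV=0011
1: · ADDGE
2: · ADDGT
3: ✓ SUBPL  r0←0x74
4: ✓ CMP  NZCV=0010
5: ✓ MOVGT  r1←0x06
6: · MOVVS
7: ✓ ADDCS  r1←0x58
8: ✓ CMP  NZCV=1010
9: ✓ MOVCS  r1←0xe3
10: · MOVGE
11: ✓ MOVLT  r2←0xf7

VAL = 0xe3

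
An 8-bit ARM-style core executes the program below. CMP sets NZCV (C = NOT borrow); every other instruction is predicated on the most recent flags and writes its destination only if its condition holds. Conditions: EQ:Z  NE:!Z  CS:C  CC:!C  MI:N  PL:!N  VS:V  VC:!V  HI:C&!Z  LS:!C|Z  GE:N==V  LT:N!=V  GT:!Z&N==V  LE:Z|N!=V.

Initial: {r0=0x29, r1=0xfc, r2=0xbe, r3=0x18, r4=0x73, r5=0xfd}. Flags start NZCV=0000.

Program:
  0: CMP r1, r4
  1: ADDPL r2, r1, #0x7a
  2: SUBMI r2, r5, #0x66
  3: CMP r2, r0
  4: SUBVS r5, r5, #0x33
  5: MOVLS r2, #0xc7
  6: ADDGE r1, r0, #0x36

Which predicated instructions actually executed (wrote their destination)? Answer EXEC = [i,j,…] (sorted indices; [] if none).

EXEC = [2,4]

[0] flags=1010 → (cmp)
[1] flags=1010 PL?F → skip
[2] flags=1010 MI?T → r2=0x97
[3] flags=0011 → (cmp)
[4] flags=0011 VS?T → r5=0xca
[5] flags=0011 LS?F → skip
[6] flags=0011 GE?F → skip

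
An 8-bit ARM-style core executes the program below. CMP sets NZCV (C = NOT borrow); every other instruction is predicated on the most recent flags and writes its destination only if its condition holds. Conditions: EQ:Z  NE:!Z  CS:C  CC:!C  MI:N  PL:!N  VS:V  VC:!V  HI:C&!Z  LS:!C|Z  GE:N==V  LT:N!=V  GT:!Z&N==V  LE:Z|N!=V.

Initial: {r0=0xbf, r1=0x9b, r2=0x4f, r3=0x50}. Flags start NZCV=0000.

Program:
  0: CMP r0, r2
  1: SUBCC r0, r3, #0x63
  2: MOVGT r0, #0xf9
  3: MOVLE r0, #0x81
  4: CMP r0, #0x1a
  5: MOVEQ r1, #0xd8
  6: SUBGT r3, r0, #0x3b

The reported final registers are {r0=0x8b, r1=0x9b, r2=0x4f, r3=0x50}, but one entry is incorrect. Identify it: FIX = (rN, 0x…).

FIX = (r0, 0x81)

0: ✓ CMP  NZCV=0011
1: · SUBCC
2: · MOVGT
3: ✓ MOVLE  r0←0x81
4: ✓ CMP  NZCV=0011
5: · MOVEQ
6: · SUBGT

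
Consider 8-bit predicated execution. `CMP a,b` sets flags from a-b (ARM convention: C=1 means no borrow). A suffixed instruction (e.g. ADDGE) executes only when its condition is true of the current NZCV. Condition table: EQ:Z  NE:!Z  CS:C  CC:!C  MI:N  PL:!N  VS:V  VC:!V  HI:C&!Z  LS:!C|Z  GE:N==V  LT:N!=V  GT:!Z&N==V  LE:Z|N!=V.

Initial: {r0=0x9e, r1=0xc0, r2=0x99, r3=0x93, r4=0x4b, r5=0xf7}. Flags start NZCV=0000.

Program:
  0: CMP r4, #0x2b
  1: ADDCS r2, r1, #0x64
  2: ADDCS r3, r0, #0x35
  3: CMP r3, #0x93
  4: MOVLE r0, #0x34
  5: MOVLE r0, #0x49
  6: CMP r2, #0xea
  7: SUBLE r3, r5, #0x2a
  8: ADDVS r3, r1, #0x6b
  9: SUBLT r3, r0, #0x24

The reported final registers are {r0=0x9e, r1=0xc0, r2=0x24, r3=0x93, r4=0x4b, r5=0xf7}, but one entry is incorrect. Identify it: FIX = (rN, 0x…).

[0] flags=0010 → (cmp)
[1] flags=0010 CS?T → r2=0x24
[2] flags=0010 CS?T → r3=0xd3
[3] flags=0010 → (cmp)
[4] flags=0010 LE?F → skip
[5] flags=0010 LE?F → skip
[6] flags=0000 → (cmp)
[7] flags=0000 LE?F → skip
[8] flags=0000 VS?F → skip
[9] flags=0000 LT?F → skip

FIX = (r3, 0xd3)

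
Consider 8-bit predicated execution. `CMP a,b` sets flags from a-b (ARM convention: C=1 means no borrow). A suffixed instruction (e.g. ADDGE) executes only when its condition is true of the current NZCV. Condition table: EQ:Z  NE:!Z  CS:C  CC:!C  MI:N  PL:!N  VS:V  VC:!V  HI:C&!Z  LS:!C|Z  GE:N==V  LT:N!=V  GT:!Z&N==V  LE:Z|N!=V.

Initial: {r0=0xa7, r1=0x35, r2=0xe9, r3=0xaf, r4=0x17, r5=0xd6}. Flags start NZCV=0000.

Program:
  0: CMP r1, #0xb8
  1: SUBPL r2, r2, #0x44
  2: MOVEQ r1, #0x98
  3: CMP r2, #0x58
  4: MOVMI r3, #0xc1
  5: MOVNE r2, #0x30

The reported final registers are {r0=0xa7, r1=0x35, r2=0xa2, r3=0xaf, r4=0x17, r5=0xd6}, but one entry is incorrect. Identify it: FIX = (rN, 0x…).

FIX = (r2, 0x30)

[0] flags=0000 → (cmp)
[1] flags=0000 PL?T → r2=0xa5
[2] flags=0000 EQ?F → skip
[3] flags=0011 → (cmp)
[4] flags=0011 MI?F → skip
[5] flags=0011 NE?T → r2=0x30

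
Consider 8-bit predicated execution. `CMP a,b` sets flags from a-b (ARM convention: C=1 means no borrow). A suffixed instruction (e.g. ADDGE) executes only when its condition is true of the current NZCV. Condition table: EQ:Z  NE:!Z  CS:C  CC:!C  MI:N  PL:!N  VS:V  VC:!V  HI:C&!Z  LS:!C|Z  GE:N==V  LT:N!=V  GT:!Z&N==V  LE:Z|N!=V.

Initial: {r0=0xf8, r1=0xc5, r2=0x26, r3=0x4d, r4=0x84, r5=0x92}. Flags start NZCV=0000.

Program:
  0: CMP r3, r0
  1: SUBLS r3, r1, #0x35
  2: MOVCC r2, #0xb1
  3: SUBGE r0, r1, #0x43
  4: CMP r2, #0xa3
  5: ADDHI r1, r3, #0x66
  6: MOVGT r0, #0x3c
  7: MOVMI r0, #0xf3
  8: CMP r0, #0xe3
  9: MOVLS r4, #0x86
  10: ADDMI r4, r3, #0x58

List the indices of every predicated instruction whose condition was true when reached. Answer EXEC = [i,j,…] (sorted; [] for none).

EXEC = [1,2,3,5,6,9]

0: ✓ CMP  NZCV=0000
1: ✓ SUBLS  r3←0x90
2: ✓ MOVCC  r2←0xb1
3: ✓ SUBGE  r0←0x82
4: ✓ CMP  NZCV=0010
5: ✓ ADDHI  r1←0xf6
6: ✓ MOVGT  r0←0x3c
7: · MOVMI
8: ✓ CMP  NZCV=0000
9: ✓ MOVLS  r4←0x86
10: · ADDMI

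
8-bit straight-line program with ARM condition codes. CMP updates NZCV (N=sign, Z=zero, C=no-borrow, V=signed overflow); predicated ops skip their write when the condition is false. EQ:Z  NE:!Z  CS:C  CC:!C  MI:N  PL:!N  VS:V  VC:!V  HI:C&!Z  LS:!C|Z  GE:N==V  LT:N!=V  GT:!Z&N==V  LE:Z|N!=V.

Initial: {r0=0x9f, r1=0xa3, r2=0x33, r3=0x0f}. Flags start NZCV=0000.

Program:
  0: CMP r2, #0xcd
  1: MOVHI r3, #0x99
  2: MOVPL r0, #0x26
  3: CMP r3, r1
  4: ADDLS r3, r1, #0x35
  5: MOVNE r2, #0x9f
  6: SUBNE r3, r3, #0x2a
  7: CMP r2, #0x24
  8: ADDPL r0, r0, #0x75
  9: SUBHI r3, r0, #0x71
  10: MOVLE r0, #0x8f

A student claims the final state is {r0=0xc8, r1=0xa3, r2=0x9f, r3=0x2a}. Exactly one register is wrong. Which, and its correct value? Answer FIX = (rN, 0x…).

0: ✓ CMP  NZCV=0000
1: · MOVHI
2: ✓ MOVPL  r0←0x26
3: ✓ CMP  NZCV=0000
4: ✓ ADDLS  r3←0xd8
5: ✓ MOVNE  r2←0x9f
6: ✓ SUBNE  r3←0xae
7: ✓ CMP  NZCV=0011
8: ✓ ADDPL  r0←0x9b
9: ✓ SUBHI  r3←0x2a
10: ✓ MOVLE  r0←0x8f

FIX = (r0, 0x8f)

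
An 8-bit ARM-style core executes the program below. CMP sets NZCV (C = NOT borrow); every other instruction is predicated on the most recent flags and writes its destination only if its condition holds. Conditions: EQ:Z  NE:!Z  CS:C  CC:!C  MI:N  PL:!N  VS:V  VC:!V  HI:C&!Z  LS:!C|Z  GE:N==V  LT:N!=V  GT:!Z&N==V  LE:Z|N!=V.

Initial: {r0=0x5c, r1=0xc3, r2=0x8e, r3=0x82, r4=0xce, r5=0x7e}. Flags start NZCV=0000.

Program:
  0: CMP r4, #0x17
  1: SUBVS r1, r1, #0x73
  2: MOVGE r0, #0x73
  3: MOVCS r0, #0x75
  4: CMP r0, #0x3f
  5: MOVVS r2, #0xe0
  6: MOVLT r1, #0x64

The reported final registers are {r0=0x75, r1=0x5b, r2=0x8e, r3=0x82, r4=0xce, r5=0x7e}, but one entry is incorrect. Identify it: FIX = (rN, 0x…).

0: ✓ CMP  NZCV=1010
1: · SUBVS
2: · MOVGE
3: ✓ MOVCS  r0←0x75
4: ✓ CMP  NZCV=0010
5: · MOVVS
6: · MOVLT

FIX = (r1, 0xc3)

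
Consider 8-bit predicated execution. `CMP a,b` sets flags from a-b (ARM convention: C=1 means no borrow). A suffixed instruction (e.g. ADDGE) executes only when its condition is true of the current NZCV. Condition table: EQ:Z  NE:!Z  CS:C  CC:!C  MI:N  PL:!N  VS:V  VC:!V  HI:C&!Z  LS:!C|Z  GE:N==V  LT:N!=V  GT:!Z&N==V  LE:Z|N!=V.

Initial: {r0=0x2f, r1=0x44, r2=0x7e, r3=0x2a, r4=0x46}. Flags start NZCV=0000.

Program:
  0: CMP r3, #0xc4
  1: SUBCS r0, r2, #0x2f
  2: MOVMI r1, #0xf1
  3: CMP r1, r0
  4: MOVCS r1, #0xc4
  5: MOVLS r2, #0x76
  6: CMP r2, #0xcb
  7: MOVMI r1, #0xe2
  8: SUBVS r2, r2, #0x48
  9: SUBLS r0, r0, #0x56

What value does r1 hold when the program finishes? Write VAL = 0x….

VAL = 0xe2

[0] flags=0000 → (cmp)
[1] flags=0000 CS?F → skip
[2] flags=0000 MI?F → skip
[3] flags=0010 → (cmp)
[4] flags=0010 CS?T → r1=0xc4
[5] flags=0010 LS?F → skip
[6] flags=1001 → (cmp)
[7] flags=1001 MI?T → r1=0xe2
[8] flags=1001 VS?T → r2=0x36
[9] flags=1001 LS?T → r0=0xd9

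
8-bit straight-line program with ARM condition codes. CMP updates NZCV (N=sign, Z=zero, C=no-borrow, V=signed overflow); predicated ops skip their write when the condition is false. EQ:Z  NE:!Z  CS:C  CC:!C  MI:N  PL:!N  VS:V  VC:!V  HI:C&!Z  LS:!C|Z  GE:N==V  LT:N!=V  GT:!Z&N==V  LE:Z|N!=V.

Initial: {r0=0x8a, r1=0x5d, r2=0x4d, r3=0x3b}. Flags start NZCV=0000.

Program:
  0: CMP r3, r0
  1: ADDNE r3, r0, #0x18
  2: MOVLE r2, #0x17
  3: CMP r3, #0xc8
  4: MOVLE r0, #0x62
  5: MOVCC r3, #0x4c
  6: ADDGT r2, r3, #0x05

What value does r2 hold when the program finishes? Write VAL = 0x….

0: ✓ CMP  NZCV=1001
1: ✓ ADDNE  r3←0xa2
2: · MOVLE
3: ✓ CMP  NZCV=1000
4: ✓ MOVLE  r0←0x62
5: ✓ MOVCC  r3←0x4c
6: · ADDGT

VAL = 0x4d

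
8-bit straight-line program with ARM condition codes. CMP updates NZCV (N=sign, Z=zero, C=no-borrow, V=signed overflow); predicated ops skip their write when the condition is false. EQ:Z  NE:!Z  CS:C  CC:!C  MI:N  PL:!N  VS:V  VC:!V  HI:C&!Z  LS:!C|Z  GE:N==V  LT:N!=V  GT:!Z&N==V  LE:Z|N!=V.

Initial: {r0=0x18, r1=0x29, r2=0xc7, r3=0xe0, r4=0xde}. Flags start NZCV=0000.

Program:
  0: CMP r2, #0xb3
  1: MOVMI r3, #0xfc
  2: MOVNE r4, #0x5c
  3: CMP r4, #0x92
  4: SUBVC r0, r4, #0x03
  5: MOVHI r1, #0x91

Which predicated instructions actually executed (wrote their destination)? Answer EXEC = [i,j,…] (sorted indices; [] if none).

EXEC = [2]

0: ✓ CMP  NZCV=0010
1: · MOVMI
2: ✓ MOVNE  r4←0x5c
3: ✓ CMP  NZCV=1001
4: · SUBVC
5: · MOVHI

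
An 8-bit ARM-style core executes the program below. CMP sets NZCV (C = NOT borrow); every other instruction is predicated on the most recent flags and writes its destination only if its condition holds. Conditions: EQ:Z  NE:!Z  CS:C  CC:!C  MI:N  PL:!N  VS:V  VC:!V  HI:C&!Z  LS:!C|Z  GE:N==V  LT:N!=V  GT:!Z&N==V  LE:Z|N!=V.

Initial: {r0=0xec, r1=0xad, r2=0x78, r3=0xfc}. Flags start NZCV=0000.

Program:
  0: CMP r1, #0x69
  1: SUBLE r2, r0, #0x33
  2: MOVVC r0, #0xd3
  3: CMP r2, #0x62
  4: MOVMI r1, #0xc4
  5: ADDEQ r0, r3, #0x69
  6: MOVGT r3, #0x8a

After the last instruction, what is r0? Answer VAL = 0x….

[0] flags=0011 → (cmp)
[1] flags=0011 LE?T → r2=0xb9
[2] flags=0011 VC?F → skip
[3] flags=0011 → (cmp)
[4] flags=0011 MI?F → skip
[5] flags=0011 EQ?F → skip
[6] flags=0011 GT?F → skip

VAL = 0xec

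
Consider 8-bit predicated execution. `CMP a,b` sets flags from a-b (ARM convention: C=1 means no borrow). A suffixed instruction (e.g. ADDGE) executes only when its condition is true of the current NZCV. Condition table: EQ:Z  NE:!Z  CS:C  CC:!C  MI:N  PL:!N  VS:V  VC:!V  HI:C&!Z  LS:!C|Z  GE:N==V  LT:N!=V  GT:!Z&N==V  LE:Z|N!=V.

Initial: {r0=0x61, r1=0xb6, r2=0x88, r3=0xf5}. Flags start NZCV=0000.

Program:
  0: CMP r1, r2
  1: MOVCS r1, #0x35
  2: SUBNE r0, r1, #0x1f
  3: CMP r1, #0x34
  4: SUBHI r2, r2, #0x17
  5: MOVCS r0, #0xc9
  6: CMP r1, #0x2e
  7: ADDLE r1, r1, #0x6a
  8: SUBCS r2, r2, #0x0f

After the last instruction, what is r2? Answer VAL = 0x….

[0] flags=0010 → (cmp)
[1] flags=0010 CS?T → r1=0x35
[2] flags=0010 NE?T → r0=0x16
[3] flags=0010 → (cmp)
[4] flags=0010 HI?T → r2=0x71
[5] flags=0010 CS?T → r0=0xc9
[6] flags=0010 → (cmp)
[7] flags=0010 LE?F → skip
[8] flags=0010 CS?T → r2=0x62

VAL = 0x62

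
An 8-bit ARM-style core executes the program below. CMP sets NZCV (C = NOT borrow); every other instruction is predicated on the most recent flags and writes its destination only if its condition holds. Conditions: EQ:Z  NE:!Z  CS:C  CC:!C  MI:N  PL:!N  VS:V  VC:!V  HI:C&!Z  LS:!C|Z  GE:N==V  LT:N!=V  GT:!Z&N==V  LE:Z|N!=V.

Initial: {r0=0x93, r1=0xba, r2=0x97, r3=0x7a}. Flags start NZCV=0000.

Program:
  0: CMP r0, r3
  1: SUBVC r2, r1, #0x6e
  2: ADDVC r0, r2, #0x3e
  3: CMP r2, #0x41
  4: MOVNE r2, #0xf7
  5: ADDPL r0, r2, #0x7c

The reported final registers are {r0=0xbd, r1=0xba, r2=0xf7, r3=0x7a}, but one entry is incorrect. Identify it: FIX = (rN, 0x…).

0: ✓ CMP  NZCV=0011
1: · SUBVC
2: · ADDVC
3: ✓ CMP  NZCV=0011
4: ✓ MOVNE  r2←0xf7
5: ✓ ADDPL  r0←0x73

FIX = (r0, 0x73)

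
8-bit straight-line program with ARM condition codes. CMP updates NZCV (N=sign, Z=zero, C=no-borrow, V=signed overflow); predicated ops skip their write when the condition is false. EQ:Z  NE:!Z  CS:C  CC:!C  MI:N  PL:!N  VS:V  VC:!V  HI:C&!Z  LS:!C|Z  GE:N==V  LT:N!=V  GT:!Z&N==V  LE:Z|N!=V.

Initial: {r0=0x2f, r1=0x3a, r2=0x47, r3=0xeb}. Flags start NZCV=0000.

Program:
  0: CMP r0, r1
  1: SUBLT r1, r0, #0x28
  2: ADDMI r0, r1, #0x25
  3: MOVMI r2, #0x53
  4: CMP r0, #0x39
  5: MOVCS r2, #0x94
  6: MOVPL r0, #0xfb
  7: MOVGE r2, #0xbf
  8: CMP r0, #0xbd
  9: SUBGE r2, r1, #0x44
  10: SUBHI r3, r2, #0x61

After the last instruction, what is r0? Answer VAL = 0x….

[0] flags=1000 → (cmp)
[1] flags=1000 LT?T → r1=0x07
[2] flags=1000 MI?T → r0=0x2c
[3] flags=1000 MI?T → r2=0x53
[4] flags=1000 → (cmp)
[5] flags=1000 CS?F → skip
[6] flags=1000 PL?F → skip
[7] flags=1000 GE?F → skip
[8] flags=0000 → (cmp)
[9] flags=0000 GE?T → r2=0xc3
[10] flags=0000 HI?F → skip

VAL = 0x2c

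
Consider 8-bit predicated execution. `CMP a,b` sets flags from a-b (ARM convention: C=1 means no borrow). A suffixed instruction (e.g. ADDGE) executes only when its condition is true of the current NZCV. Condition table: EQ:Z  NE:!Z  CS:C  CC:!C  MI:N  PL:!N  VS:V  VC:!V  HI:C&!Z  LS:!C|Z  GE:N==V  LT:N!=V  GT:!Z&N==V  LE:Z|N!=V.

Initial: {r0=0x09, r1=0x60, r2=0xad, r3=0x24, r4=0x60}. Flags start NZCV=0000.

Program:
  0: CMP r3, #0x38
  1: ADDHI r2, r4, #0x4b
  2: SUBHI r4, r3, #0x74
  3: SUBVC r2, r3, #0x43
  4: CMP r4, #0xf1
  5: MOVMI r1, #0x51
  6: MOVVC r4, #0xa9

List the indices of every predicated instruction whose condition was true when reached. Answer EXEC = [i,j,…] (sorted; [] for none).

EXEC = [3,6]

0: ✓ CMP  NZCV=1000
1: · ADDHI
2: · SUBHI
3: ✓ SUBVC  r2←0xe1
4: ✓ CMP  NZCV=0000
5: · MOVMI
6: ✓ MOVVC  r4←0xa9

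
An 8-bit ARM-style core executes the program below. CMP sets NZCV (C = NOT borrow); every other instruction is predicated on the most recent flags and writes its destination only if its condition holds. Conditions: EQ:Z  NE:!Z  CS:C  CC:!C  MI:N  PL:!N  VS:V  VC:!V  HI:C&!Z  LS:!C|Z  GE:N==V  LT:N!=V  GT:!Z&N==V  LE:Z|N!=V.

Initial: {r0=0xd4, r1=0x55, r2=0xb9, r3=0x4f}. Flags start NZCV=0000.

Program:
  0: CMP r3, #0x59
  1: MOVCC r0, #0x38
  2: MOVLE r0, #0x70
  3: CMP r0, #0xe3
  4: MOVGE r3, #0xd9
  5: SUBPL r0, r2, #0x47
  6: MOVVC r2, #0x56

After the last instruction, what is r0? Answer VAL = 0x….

VAL = 0x70

0: ✓ CMP  NZCV=1000
1: ✓ MOVCC  r0←0x38
2: ✓ MOVLE  r0←0x70
3: ✓ CMP  NZCV=1001
4: ✓ MOVGE  r3←0xd9
5: · SUBPL
6: · MOVVC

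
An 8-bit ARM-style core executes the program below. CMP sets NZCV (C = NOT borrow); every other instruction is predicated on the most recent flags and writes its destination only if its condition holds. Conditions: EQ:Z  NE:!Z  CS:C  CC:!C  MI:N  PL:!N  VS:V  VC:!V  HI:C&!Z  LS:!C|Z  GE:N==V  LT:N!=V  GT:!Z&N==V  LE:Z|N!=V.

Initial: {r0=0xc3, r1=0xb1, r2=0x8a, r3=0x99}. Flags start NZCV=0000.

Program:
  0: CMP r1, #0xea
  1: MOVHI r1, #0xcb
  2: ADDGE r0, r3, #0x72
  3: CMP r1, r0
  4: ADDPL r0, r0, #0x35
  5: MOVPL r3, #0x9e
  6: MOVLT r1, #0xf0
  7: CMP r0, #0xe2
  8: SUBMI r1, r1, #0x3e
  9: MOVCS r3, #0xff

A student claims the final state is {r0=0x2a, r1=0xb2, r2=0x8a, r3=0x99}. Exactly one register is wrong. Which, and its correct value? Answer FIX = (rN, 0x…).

FIX = (r0, 0xc3)

[0] flags=1000 → (cmp)
[1] flags=1000 HI?F → skip
[2] flags=1000 GE?F → skip
[3] flags=1000 → (cmp)
[4] flags=1000 PL?F → skip
[5] flags=1000 PL?F → skip
[6] flags=1000 LT?T → r1=0xf0
[7] flags=1000 → (cmp)
[8] flags=1000 MI?T → r1=0xb2
[9] flags=1000 CS?F → skip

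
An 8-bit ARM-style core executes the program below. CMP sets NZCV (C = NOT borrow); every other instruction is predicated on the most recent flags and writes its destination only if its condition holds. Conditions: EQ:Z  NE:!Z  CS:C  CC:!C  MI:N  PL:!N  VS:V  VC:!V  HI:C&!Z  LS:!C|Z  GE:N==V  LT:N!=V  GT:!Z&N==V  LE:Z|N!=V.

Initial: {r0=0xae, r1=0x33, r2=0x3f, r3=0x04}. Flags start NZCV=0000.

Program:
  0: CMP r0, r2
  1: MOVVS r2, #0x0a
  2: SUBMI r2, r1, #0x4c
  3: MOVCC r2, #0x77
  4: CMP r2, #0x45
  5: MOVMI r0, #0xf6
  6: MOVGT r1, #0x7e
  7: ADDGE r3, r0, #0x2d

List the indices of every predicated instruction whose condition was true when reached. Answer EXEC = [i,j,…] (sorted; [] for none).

EXEC = [1,5]

[0] flags=0011 → (cmp)
[1] flags=0011 VS?T → r2=0x0a
[2] flags=0011 MI?F → skip
[3] flags=0011 CC?F → skip
[4] flags=1000 → (cmp)
[5] flags=1000 MI?T → r0=0xf6
[6] flags=1000 GT?F → skip
[7] flags=1000 GE?F → skip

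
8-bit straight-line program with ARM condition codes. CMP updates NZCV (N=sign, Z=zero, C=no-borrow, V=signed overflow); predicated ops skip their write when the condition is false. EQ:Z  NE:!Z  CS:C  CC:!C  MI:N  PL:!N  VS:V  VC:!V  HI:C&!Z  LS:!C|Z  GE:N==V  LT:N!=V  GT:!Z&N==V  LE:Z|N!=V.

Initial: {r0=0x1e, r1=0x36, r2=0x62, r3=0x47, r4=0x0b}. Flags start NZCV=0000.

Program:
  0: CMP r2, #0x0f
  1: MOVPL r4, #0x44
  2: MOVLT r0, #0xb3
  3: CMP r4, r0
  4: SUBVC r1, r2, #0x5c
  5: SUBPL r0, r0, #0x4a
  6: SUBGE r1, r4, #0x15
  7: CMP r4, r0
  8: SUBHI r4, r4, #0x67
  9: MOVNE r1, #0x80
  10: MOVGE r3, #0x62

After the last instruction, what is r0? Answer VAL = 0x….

0: ✓ CMP  NZCV=0010
1: ✓ MOVPL  r4←0x44
2: · MOVLT
3: ✓ CMP  NZCV=0010
4: ✓ SUBVC  r1←0x06
5: ✓ SUBPL  r0←0xd4
6: ✓ SUBGE  r1←0x2f
7: ✓ CMP  NZCV=0000
8: · SUBHI
9: ✓ MOVNE  r1←0x80
10: ✓ MOVGE  r3←0x62

VAL = 0xd4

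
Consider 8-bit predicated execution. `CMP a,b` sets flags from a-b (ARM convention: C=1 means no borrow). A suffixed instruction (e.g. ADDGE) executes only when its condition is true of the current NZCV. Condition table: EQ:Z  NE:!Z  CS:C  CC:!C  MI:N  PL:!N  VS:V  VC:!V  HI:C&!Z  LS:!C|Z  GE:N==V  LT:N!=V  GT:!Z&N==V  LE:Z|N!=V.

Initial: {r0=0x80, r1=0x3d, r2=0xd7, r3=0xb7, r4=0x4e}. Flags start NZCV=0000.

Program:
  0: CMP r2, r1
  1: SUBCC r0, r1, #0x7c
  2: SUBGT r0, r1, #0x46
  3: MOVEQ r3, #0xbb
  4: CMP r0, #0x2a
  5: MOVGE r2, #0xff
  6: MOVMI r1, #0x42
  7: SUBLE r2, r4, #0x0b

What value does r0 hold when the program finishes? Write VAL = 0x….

VAL = 0x80

[0] flags=1010 → (cmp)
[1] flags=1010 CC?F → skip
[2] flags=1010 GT?F → skip
[3] flags=1010 EQ?F → skip
[4] flags=0011 → (cmp)
[5] flags=0011 GE?F → skip
[6] flags=0011 MI?F → skip
[7] flags=0011 LE?T → r2=0x43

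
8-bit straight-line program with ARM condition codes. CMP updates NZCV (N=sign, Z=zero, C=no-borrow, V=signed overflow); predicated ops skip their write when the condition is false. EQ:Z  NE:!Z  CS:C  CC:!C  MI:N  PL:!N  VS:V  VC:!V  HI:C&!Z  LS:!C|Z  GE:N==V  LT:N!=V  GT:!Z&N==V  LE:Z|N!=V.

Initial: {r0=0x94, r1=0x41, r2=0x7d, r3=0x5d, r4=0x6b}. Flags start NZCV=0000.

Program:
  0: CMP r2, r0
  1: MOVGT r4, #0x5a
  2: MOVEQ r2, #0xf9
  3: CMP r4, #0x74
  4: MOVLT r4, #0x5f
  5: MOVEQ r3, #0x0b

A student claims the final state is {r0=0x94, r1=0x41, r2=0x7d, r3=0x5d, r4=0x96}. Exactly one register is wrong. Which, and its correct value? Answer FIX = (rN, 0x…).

0: ✓ CMP  NZCV=1001
1: ✓ MOVGT  r4←0x5a
2: · MOVEQ
3: ✓ CMP  NZCV=1000
4: ✓ MOVLT  r4←0x5f
5: · MOVEQ

FIX = (r4, 0x5f)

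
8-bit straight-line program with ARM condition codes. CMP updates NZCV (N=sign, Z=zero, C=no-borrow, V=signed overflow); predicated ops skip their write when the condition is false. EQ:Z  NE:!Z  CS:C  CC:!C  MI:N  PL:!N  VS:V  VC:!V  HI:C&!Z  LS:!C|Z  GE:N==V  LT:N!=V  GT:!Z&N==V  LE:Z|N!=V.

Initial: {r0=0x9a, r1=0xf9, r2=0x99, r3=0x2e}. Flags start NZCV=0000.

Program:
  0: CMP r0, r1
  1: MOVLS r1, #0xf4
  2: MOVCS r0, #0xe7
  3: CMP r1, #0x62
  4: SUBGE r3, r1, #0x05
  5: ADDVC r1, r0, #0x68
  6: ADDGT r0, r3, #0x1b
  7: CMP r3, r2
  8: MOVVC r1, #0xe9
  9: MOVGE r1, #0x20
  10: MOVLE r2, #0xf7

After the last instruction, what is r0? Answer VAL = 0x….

0: ✓ CMP  NZCV=1000
1: ✓ MOVLS  r1←0xf4
2: · MOVCS
3: ✓ CMP  NZCV=1010
4: · SUBGE
5: ✓ ADDVC  r1←0x02
6: · ADDGT
7: ✓ CMP  NZCV=1001
8: · MOVVC
9: ✓ MOVGE  r1←0x20
10: · MOVLE

VAL = 0x9a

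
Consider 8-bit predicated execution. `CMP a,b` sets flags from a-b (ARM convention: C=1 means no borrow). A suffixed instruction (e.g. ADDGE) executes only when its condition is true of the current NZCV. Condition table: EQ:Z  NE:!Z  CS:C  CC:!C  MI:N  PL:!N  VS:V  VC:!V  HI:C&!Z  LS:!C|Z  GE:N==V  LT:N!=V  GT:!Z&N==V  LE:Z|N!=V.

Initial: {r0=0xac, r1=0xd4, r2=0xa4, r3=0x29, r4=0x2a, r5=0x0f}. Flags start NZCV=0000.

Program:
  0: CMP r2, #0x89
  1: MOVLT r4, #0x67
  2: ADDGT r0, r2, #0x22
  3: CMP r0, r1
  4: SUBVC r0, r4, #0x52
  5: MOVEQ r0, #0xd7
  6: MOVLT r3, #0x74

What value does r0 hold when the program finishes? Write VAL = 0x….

[0] flags=0010 → (cmp)
[1] flags=0010 LT?F → skip
[2] flags=0010 GT?T → r0=0xc6
[3] flags=1000 → (cmp)
[4] flags=1000 VC?T → r0=0xd8
[5] flags=1000 EQ?F → skip
[6] flags=1000 LT?T → r3=0x74

VAL = 0xd8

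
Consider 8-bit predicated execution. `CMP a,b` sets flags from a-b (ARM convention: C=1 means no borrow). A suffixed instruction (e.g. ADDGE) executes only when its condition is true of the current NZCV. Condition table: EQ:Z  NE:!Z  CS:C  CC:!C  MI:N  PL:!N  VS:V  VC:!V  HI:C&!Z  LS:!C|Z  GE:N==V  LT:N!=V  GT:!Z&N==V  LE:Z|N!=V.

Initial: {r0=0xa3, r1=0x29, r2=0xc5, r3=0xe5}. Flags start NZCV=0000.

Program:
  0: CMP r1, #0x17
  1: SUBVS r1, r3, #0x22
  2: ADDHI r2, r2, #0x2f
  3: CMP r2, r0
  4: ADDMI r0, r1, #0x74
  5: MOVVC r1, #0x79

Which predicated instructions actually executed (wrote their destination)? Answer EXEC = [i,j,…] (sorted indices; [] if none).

EXEC = [2,5]

0: ✓ CMP  NZCV=0010
1: · SUBVS
2: ✓ ADDHI  r2←0xf4
3: ✓ CMP  NZCV=0010
4: · ADDMI
5: ✓ MOVVC  r1←0x79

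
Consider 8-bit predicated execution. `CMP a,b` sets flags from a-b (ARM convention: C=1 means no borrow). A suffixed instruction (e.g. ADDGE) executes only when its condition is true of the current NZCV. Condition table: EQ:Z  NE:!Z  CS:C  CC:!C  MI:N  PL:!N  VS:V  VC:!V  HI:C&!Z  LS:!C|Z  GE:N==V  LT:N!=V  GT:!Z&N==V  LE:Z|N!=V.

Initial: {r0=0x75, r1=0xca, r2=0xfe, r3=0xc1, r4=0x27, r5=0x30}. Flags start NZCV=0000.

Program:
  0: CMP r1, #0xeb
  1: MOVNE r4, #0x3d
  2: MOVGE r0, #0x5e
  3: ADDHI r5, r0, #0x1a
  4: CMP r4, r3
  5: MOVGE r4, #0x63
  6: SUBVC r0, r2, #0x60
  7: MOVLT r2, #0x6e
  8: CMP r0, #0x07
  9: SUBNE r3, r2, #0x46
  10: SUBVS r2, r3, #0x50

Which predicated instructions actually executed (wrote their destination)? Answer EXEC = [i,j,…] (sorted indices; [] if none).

[0] flags=1000 → (cmp)
[1] flags=1000 NE?T → r4=0x3d
[2] flags=1000 GE?F → skip
[3] flags=1000 HI?F → skip
[4] flags=0000 → (cmp)
[5] flags=0000 GE?T → r4=0x63
[6] flags=0000 VC?T → r0=0x9e
[7] flags=0000 LT?F → skip
[8] flags=1010 → (cmp)
[9] flags=1010 NE?T → r3=0xb8
[10] flags=1010 VS?F → skip

EXEC = [1,5,6,9]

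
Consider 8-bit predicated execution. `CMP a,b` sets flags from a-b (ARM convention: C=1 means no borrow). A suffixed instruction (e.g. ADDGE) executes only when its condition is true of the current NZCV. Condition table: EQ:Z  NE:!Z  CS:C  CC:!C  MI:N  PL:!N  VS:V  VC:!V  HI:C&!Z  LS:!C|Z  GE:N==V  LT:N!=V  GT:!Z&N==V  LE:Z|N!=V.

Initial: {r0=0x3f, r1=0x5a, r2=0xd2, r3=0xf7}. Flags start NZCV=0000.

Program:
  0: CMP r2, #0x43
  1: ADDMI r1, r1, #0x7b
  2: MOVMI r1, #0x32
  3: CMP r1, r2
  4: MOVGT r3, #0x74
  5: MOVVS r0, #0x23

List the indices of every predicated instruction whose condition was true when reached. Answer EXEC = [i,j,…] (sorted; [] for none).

EXEC = [1,2,4]

[0] flags=1010 → (cmp)
[1] flags=1010 MI?T → r1=0xd5
[2] flags=1010 MI?T → r1=0x32
[3] flags=0000 → (cmp)
[4] flags=0000 GT?T → r3=0x74
[5] flags=0000 VS?F → skip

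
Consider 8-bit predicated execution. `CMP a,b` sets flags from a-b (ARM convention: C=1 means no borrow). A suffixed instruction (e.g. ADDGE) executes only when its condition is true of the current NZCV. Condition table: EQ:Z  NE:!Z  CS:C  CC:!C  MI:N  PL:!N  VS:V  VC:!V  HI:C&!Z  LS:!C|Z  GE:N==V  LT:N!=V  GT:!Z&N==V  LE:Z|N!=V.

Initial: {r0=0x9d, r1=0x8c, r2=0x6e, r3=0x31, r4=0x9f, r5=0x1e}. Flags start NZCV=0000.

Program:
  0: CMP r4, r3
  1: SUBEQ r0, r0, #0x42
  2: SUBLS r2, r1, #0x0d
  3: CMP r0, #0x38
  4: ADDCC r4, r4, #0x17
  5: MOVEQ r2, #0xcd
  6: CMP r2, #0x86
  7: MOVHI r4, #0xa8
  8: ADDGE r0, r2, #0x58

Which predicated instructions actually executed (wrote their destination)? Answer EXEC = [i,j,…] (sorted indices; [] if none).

0: ✓ CMP  NZCV=0011
1: · SUBEQ
2: · SUBLS
3: ✓ CMP  NZCV=0011
4: · ADDCC
5: · MOVEQ
6: ✓ CMP  NZCV=1001
7: · MOVHI
8: ✓ ADDGE  r0←0xc6

EXEC = [8]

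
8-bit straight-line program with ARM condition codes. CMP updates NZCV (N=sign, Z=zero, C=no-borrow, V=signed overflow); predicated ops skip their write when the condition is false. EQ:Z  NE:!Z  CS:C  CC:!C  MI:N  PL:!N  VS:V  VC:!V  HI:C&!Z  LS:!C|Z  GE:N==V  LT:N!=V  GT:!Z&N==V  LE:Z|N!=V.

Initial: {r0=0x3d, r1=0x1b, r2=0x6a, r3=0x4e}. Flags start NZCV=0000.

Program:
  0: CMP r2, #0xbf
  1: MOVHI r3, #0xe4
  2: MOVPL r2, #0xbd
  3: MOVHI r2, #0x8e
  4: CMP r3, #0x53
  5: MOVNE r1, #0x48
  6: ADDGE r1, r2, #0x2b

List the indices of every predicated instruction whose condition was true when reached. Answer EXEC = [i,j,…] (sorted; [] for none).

EXEC = [5]

[0] flags=1001 → (cmp)
[1] flags=1001 HI?F → skip
[2] flags=1001 PL?F → skip
[3] flags=1001 HI?F → skip
[4] flags=1000 → (cmp)
[5] flags=1000 NE?T → r1=0x48
[6] flags=1000 GE?F → skip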